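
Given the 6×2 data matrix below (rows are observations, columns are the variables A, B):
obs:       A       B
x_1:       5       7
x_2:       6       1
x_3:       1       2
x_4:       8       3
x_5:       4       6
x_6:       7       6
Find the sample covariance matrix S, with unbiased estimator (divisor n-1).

Step 1 — column means:
  mean(A) = (5 + 6 + 1 + 8 + 4 + 7) / 6 = 31/6 = 5.1667
  mean(B) = (7 + 1 + 2 + 3 + 6 + 6) / 6 = 25/6 = 4.1667

Step 2 — sample covariance S[i,j] = (1/(n-1)) · Σ_k (x_{k,i} - mean_i) · (x_{k,j} - mean_j), with n-1 = 5.
  S[A,A] = ((-0.1667)·(-0.1667) + (0.8333)·(0.8333) + (-4.1667)·(-4.1667) + (2.8333)·(2.8333) + (-1.1667)·(-1.1667) + (1.8333)·(1.8333)) / 5 = 30.8333/5 = 6.1667
  S[A,B] = ((-0.1667)·(2.8333) + (0.8333)·(-3.1667) + (-4.1667)·(-2.1667) + (2.8333)·(-1.1667) + (-1.1667)·(1.8333) + (1.8333)·(1.8333)) / 5 = 3.8333/5 = 0.7667
  S[B,B] = ((2.8333)·(2.8333) + (-3.1667)·(-3.1667) + (-2.1667)·(-2.1667) + (-1.1667)·(-1.1667) + (1.8333)·(1.8333) + (1.8333)·(1.8333)) / 5 = 30.8333/5 = 6.1667

S is symmetric (S[j,i] = S[i,j]). Assembling:

S = [[6.1667, 0.7667],
 [0.7667, 6.1667]]


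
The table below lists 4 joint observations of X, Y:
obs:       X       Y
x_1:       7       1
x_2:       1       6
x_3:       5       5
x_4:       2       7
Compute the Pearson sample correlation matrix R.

Step 1 — column means:
  mean(X) = (7 + 1 + 5 + 2) / 4 = 15/4 = 3.75
  mean(Y) = (1 + 6 + 5 + 7) / 4 = 19/4 = 4.75

Step 2 — sample variances and covariances s[i,j] = (1/(n-1)) · Σ_k (x_{k,i} - mean_i) · (x_{k,j} - mean_j), with n-1 = 3:
  s[X,X] = ((3.25)·(3.25) + (-2.75)·(-2.75) + (1.25)·(1.25) + (-1.75)·(-1.75)) / 3 = 22.75/3 = 7.5833
  s[X,Y] = ((3.25)·(-3.75) + (-2.75)·(1.25) + (1.25)·(0.25) + (-1.75)·(2.25)) / 3 = -19.25/3 = -6.4167
  s[Y,Y] = ((-3.75)·(-3.75) + (1.25)·(1.25) + (0.25)·(0.25) + (2.25)·(2.25)) / 3 = 20.75/3 = 6.9167
  Sample standard deviations s_i = √(s[i,i]):
  s(X) = √(7.5833) = 2.7538
  s(Y) = √(6.9167) = 2.63

Step 3 — r_{ij} = s_{ij} / (s_i · s_j):
  r[X,X] = 1 (diagonal).
  r[X,Y] = -6.4167 / (2.7538 · 2.63) = -6.4167 / 7.2423 = -0.886
  r[Y,Y] = 1 (diagonal).

R is symmetric with unit diagonal. Assembling:

R = [[1, -0.886],
 [-0.886, 1]]


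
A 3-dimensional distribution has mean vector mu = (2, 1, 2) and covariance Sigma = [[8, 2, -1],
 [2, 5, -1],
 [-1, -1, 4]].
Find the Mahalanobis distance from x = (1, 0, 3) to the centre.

Step 1 — centre the observation: (x - mu) = (-1, -1, 1).

Step 2 — invert Sigma (cofactor / det for 3×3, or solve directly):
  Sigma^{-1} = [[0.1407, -0.0519, 0.0222],
 [-0.0519, 0.2296, 0.0444],
 [0.0222, 0.0444, 0.2667]].

Step 3 — form the quadratic (x - mu)^T · Sigma^{-1} · (x - mu):
  Sigma^{-1} · (x - mu) = (-0.0667, -0.1333, 0.2).
  (x - mu)^T · [Sigma^{-1} · (x - mu)] = (-1)·(-0.0667) + (-1)·(-0.1333) + (1)·(0.2) = 0.4.

Step 4 — take square root: d = √(0.4) ≈ 0.6325.

d(x, mu) = √(0.4) ≈ 0.6325


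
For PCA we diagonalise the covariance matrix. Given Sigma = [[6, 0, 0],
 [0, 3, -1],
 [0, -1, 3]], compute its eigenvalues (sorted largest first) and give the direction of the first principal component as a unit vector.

Step 1 — characteristic polynomial p(λ) = det(λI - Sigma) = λ³ - tr·λ² + c_1·λ - det, where tr = trace, c_1 = sum of the principal 2×2 minors, det = det(Sigma):
  tr = 6 + 3 + 3 = 12,
  c_1 = (6·3 - (0)²) + (6·3 - (0)²) + (3·3 - (-1)²) = 18 + 18 + 8 = 44,
  det = 6·(3·3 - (-1)²) - (0)·((0)·3 - (-1)·(0)) + (0)·((0)·(-1) - 3·(0)) = 6·(8) - (0)·(0) + (0)·(0) = 48.
  So p(λ) = λ³ - 12λ² + 44λ - 48.
Step 2 — look for an integer root (rational root theorem: any rational root is an integer divisor of 48). Testing λ = 2:
  p(2) = 8 - 48 + 88 - 48 = 0  ✓
  Dividing out (λ - 2): p(λ) = (λ - 2)(λ² - 10λ + 24).
Step 3 — remaining eigenvalues from the quadratic λ² - 10λ + 24 = 0:
  Δ = 10² - 4·24 = 100 - 96 = 4,  λ = (10 ± √4)/2 = (10 ± 2)/2 = 6 or 4.
  Sorted: λ_1 = 6,  λ_2 = 4,  λ_3 = 2  (check: sum = 12 = tr ✓).

Step 4 — unit eigenvector for λ_1 = 6: v spans the null space of (Sigma - λ_1 I), whose rows are
  r_1 = (0, 0, 0),  r_2 = (0, -3, -1),  r_3 = (0, -1, -3).
  v is orthogonal to every row, so take v ∝ r_2 × r_3 = ((-3)·(-3) - (-1)·(-1), (-1)·(0) - (0)·(-3), (0)·(-1) - (-3)·(0)) = (8, 0, 0).
  Rescale (divide by 8): u = (1, 0, 0).
  ||u|| = √((1)² + (0)² + (0)²) = √(1) = 1,  v_1 = u/||u|| ≈ (1, 0, 0) (||v_1|| = 1).

λ_1 = 6,  λ_2 = 4,  λ_3 = 2;  v_1 ≈ (1, 0, 0)


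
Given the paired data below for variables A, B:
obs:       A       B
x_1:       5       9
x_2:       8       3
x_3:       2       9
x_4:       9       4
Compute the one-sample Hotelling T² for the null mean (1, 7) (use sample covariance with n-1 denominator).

Step 1 — sample mean vector:
  mean(A) = (5 + 8 + 2 + 9) / 4 = 24/4 = 6
  mean(B) = (9 + 3 + 9 + 4) / 4 = 25/4 = 6.25
  x̄ = (6, 6.25),  deviation x̄ - mu_0 = (6, 6.25) - (1, 7) = (5, -0.75).

Step 2 — sample covariance matrix, S[i,j] = (1/(n-1)) · Σ_k (x_{k,i} - mean_i) · (x_{k,j} - mean_j), divisor n-1 = 3:
  S[A,A] = ((-1)·(-1) + (2)·(2) + (-4)·(-4) + (3)·(3)) / 3 = 30/3 = 10
  S[A,B] = ((-1)·(2.75) + (2)·(-3.25) + (-4)·(2.75) + (3)·(-2.25)) / 3 = -27/3 = -9
  S[B,B] = ((2.75)·(2.75) + (-3.25)·(-3.25) + (2.75)·(2.75) + (-2.25)·(-2.25)) / 3 = 30.75/3 = 10.25
  S = [[10, -9],
 [-9, 10.25]].

Step 3 — invert S. det(S) = 10·10.25 - (-9)² = 21.5.
  S^{-1} = (1/det) · [[d, -b], [-b, a]] = [[0.4767, 0.4186],
 [0.4186, 0.4651]].

Step 4 — quadratic form (x̄ - mu_0)^T · S^{-1} · (x̄ - mu_0):
  S^{-1} · (x̄ - mu_0) = (2.0698, 1.7442),
  (x̄ - mu_0)^T · [...] = (5)·(2.0698) + (-0.75)·(1.7442) = 9.0407.

Step 5 — scale by n: T² = 4 · 9.0407 = 36.1628.

T² ≈ 36.1628


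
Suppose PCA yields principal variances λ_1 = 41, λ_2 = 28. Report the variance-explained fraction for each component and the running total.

Step 1 — total variance = trace(Sigma) = Σ λ_i = 41 + 28 = 69.

Step 2 — fraction explained by component i = λ_i / Σ λ:
  PC1: 41/69 = 0.5942
  PC2: 28/69 = 0.4058

Step 3 — cumulative fraction after k components = (λ_1 + ... + λ_k) / Σ λ:
  k = 1: 41/69 = 0.5942
  k = 2: (41 + 28)/69 = 69/69 = 1

Summary (fraction, with percent):

explained: PC1 0.5942 (59.42%), PC2 0.4058 (40.58%);  cumulative: 0.5942, 1


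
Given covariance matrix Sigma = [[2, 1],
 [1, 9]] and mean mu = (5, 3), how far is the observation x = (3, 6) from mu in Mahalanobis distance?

Step 1 — centre the observation: (x - mu) = (-2, 3).

Step 2 — invert Sigma. det(Sigma) = 2·9 - (1)² = 17.
  Sigma^{-1} = (1/det) · [[d, -b], [-b, a]] = [[0.5294, -0.0588],
 [-0.0588, 0.1176]].

Step 3 — form the quadratic (x - mu)^T · Sigma^{-1} · (x - mu):
  Sigma^{-1} · (x - mu) = (-1.2353, 0.4706).
  (x - mu)^T · [Sigma^{-1} · (x - mu)] = (-2)·(-1.2353) + (3)·(0.4706) = 3.8824.

Step 4 — take square root: d = √(3.8824) ≈ 1.9704.

d(x, mu) = √(3.8824) ≈ 1.9704


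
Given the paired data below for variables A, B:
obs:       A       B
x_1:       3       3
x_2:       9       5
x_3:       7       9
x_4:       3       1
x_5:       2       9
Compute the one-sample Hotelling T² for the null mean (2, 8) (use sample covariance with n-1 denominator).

Step 1 — sample mean vector:
  mean(A) = (3 + 9 + 7 + 3 + 2) / 5 = 24/5 = 4.8
  mean(B) = (3 + 5 + 9 + 1 + 9) / 5 = 27/5 = 5.4
  x̄ = (4.8, 5.4),  deviation x̄ - mu_0 = (4.8, 5.4) - (2, 8) = (2.8, -2.6).

Step 2 — sample covariance matrix, S[i,j] = (1/(n-1)) · Σ_k (x_{k,i} - mean_i) · (x_{k,j} - mean_j), divisor n-1 = 4:
  S[A,A] = ((-1.8)·(-1.8) + (4.2)·(4.2) + (2.2)·(2.2) + (-1.8)·(-1.8) + (-2.8)·(-2.8)) / 4 = 36.8/4 = 9.2
  S[A,B] = ((-1.8)·(-2.4) + (4.2)·(-0.4) + (2.2)·(3.6) + (-1.8)·(-4.4) + (-2.8)·(3.6)) / 4 = 8.4/4 = 2.1
  S[B,B] = ((-2.4)·(-2.4) + (-0.4)·(-0.4) + (3.6)·(3.6) + (-4.4)·(-4.4) + (3.6)·(3.6)) / 4 = 51.2/4 = 12.8
  S = [[9.2, 2.1],
 [2.1, 12.8]].

Step 3 — invert S. det(S) = 9.2·12.8 - (2.1)² = 113.35.
  S^{-1} = (1/det) · [[d, -b], [-b, a]] = [[0.1129, -0.0185],
 [-0.0185, 0.0812]].

Step 4 — quadratic form (x̄ - mu_0)^T · S^{-1} · (x̄ - mu_0):
  S^{-1} · (x̄ - mu_0) = (0.3644, -0.2629),
  (x̄ - mu_0)^T · [...] = (2.8)·(0.3644) + (-2.6)·(-0.2629) = 1.7037.

Step 5 — scale by n: T² = 5 · 1.7037 = 8.5187.

T² ≈ 8.5187


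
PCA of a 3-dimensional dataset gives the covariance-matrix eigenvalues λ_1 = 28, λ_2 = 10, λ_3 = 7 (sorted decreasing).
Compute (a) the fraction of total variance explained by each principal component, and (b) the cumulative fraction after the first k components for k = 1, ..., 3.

Step 1 — total variance = trace(Sigma) = Σ λ_i = 28 + 10 + 7 = 45.

Step 2 — fraction explained by component i = λ_i / Σ λ:
  PC1: 28/45 = 0.6222
  PC2: 10/45 = 0.2222
  PC3: 7/45 = 0.1556

Step 3 — cumulative fraction after k components = (λ_1 + ... + λ_k) / Σ λ:
  k = 1: 28/45 = 0.6222
  k = 2: (28 + 10)/45 = 38/45 = 0.8444
  k = 3: (28 + 10 + 7)/45 = 45/45 = 1

Summary (fraction, with percent):

explained: PC1 0.6222 (62.22%), PC2 0.2222 (22.22%), PC3 0.1556 (15.56%);  cumulative: 0.6222, 0.8444, 1


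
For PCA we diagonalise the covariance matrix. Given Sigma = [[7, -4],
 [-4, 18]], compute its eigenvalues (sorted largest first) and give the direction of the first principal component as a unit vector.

Step 1 — characteristic polynomial of 2×2 Sigma:
  det(Sigma - λI) = λ² - trace · λ + det = 0.
  trace = 7 + 18 = 25, det = 7·18 - (-4)² = 110.
Step 2 — discriminant:
  Δ = trace² - 4·det = 625 - 440 = 185.
Step 3 — eigenvalues:
  λ = (trace ± √Δ)/2 = (25 ± 13.6015)/2,
  λ_1 = 19.3007,  λ_2 = 5.6993.

Step 4 — unit eigenvector for λ_1: solve (Sigma - λ_1 I)v = 0. First row:
  (7 - 19.3007)·v_x + (-4)·v_y = 0, i.e. (-12.3007)·v_x + (-4)·v_y = 0,
  so v ∝ (b, λ_1 - a) = (-4, 12.3007); multiply by -1 so the first entry is positive: u = (4, -12.3007).
  ||u|| = √((4)² + (-12.3007)²) = √(167.3081) ≈ 12.9348,
  v_1 = u/||u|| ≈ (0.3092, -0.951) (||v_1|| = 1).

λ_1 = 19.3007,  λ_2 = 5.6993;  v_1 ≈ (0.3092, -0.951)


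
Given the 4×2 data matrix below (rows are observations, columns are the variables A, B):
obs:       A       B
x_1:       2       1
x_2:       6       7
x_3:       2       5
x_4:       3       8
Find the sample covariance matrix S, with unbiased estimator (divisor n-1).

Step 1 — column means:
  mean(A) = (2 + 6 + 2 + 3) / 4 = 13/4 = 3.25
  mean(B) = (1 + 7 + 5 + 8) / 4 = 21/4 = 5.25

Step 2 — sample covariance S[i,j] = (1/(n-1)) · Σ_k (x_{k,i} - mean_i) · (x_{k,j} - mean_j), with n-1 = 3.
  S[A,A] = ((-1.25)·(-1.25) + (2.75)·(2.75) + (-1.25)·(-1.25) + (-0.25)·(-0.25)) / 3 = 10.75/3 = 3.5833
  S[A,B] = ((-1.25)·(-4.25) + (2.75)·(1.75) + (-1.25)·(-0.25) + (-0.25)·(2.75)) / 3 = 9.75/3 = 3.25
  S[B,B] = ((-4.25)·(-4.25) + (1.75)·(1.75) + (-0.25)·(-0.25) + (2.75)·(2.75)) / 3 = 28.75/3 = 9.5833

S is symmetric (S[j,i] = S[i,j]). Assembling:

S = [[3.5833, 3.25],
 [3.25, 9.5833]]


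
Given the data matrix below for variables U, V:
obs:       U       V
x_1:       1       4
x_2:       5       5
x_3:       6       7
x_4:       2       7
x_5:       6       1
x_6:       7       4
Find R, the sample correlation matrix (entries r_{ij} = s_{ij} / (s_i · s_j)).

Step 1 — column means:
  mean(U) = (1 + 5 + 6 + 2 + 6 + 7) / 6 = 27/6 = 4.5
  mean(V) = (4 + 5 + 7 + 7 + 1 + 4) / 6 = 28/6 = 4.6667

Step 2 — sample variances and covariances s[i,j] = (1/(n-1)) · Σ_k (x_{k,i} - mean_i) · (x_{k,j} - mean_j), with n-1 = 5:
  s[U,U] = ((-3.5)·(-3.5) + (0.5)·(0.5) + (1.5)·(1.5) + (-2.5)·(-2.5) + (1.5)·(1.5) + (2.5)·(2.5)) / 5 = 29.5/5 = 5.9
  s[U,V] = ((-3.5)·(-0.6667) + (0.5)·(0.3333) + (1.5)·(2.3333) + (-2.5)·(2.3333) + (1.5)·(-3.6667) + (2.5)·(-0.6667)) / 5 = -7/5 = -1.4
  s[V,V] = ((-0.6667)·(-0.6667) + (0.3333)·(0.3333) + (2.3333)·(2.3333) + (2.3333)·(2.3333) + (-3.6667)·(-3.6667) + (-0.6667)·(-0.6667)) / 5 = 25.3333/5 = 5.0667
  Sample standard deviations s_i = √(s[i,i]):
  s(U) = √(5.9) = 2.429
  s(V) = √(5.0667) = 2.2509

Step 3 — r_{ij} = s_{ij} / (s_i · s_j):
  r[U,U] = 1 (diagonal).
  r[U,V] = -1.4 / (2.429 · 2.2509) = -1.4 / 5.4675 = -0.2561
  r[V,V] = 1 (diagonal).

R is symmetric with unit diagonal. Assembling:

R = [[1, -0.2561],
 [-0.2561, 1]]


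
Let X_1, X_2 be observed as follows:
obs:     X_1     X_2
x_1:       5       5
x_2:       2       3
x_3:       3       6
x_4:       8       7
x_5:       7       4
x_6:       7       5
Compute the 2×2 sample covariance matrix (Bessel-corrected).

Step 1 — column means:
  mean(X_1) = (5 + 2 + 3 + 8 + 7 + 7) / 6 = 32/6 = 5.3333
  mean(X_2) = (5 + 3 + 6 + 7 + 4 + 5) / 6 = 30/6 = 5

Step 2 — sample covariance S[i,j] = (1/(n-1)) · Σ_k (x_{k,i} - mean_i) · (x_{k,j} - mean_j), with n-1 = 5.
  S[X_1,X_1] = ((-0.3333)·(-0.3333) + (-3.3333)·(-3.3333) + (-2.3333)·(-2.3333) + (2.6667)·(2.6667) + (1.6667)·(1.6667) + (1.6667)·(1.6667)) / 5 = 29.3333/5 = 5.8667
  S[X_1,X_2] = ((-0.3333)·(0) + (-3.3333)·(-2) + (-2.3333)·(1) + (2.6667)·(2) + (1.6667)·(-1) + (1.6667)·(0)) / 5 = 8/5 = 1.6
  S[X_2,X_2] = ((0)·(0) + (-2)·(-2) + (1)·(1) + (2)·(2) + (-1)·(-1) + (0)·(0)) / 5 = 10/5 = 2

S is symmetric (S[j,i] = S[i,j]). Assembling:

S = [[5.8667, 1.6],
 [1.6, 2]]


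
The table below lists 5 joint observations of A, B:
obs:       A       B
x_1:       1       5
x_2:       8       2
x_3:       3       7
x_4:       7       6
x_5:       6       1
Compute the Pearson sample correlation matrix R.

Step 1 — column means:
  mean(A) = (1 + 8 + 3 + 7 + 6) / 5 = 25/5 = 5
  mean(B) = (5 + 2 + 7 + 6 + 1) / 5 = 21/5 = 4.2

Step 2 — sample variances and covariances s[i,j] = (1/(n-1)) · Σ_k (x_{k,i} - mean_i) · (x_{k,j} - mean_j), with n-1 = 4:
  s[A,A] = ((-4)·(-4) + (3)·(3) + (-2)·(-2) + (2)·(2) + (1)·(1)) / 4 = 34/4 = 8.5
  s[A,B] = ((-4)·(0.8) + (3)·(-2.2) + (-2)·(2.8) + (2)·(1.8) + (1)·(-3.2)) / 4 = -15/4 = -3.75
  s[B,B] = ((0.8)·(0.8) + (-2.2)·(-2.2) + (2.8)·(2.8) + (1.8)·(1.8) + (-3.2)·(-3.2)) / 4 = 26.8/4 = 6.7
  Sample standard deviations s_i = √(s[i,i]):
  s(A) = √(8.5) = 2.9155
  s(B) = √(6.7) = 2.5884

Step 3 — r_{ij} = s_{ij} / (s_i · s_j):
  r[A,A] = 1 (diagonal).
  r[A,B] = -3.75 / (2.9155 · 2.5884) = -3.75 / 7.5465 = -0.4969
  r[B,B] = 1 (diagonal).

R is symmetric with unit diagonal. Assembling:

R = [[1, -0.4969],
 [-0.4969, 1]]


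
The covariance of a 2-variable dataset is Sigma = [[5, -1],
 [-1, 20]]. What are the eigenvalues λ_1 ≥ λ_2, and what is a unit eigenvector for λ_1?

Step 1 — characteristic polynomial of 2×2 Sigma:
  det(Sigma - λI) = λ² - trace · λ + det = 0.
  trace = 5 + 20 = 25, det = 5·20 - (-1)² = 99.
Step 2 — discriminant:
  Δ = trace² - 4·det = 625 - 396 = 229.
Step 3 — eigenvalues:
  λ = (trace ± √Δ)/2 = (25 ± 15.1327)/2,
  λ_1 = 20.0664,  λ_2 = 4.9336.

Step 4 — unit eigenvector for λ_1: solve (Sigma - λ_1 I)v = 0. First row:
  (5 - 20.0664)·v_x + (-1)·v_y = 0, i.e. (-15.0664)·v_x + (-1)·v_y = 0,
  so v ∝ (b, λ_1 - a) = (-1, 15.0664); multiply by -1 so the first entry is positive: u = (1, -15.0664).
  ||u|| = √((1)² + (-15.0664)²) = √(227.9956) ≈ 15.0995,
  v_1 = u/||u|| ≈ (0.0662, -0.9978) (||v_1|| = 1).

λ_1 = 20.0664,  λ_2 = 4.9336;  v_1 ≈ (0.0662, -0.9978)


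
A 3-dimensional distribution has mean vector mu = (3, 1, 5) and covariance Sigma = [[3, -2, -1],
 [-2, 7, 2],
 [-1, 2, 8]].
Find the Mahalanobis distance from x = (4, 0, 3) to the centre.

Step 1 — centre the observation: (x - mu) = (1, -1, -2).

Step 2 — invert Sigma (cofactor / det for 3×3, or solve directly):
  Sigma^{-1} = [[0.416, 0.112, 0.024],
 [0.112, 0.184, -0.032],
 [0.024, -0.032, 0.136]].

Step 3 — form the quadratic (x - mu)^T · Sigma^{-1} · (x - mu):
  Sigma^{-1} · (x - mu) = (0.256, -0.008, -0.216).
  (x - mu)^T · [Sigma^{-1} · (x - mu)] = (1)·(0.256) + (-1)·(-0.008) + (-2)·(-0.216) = 0.696.

Step 4 — take square root: d = √(0.696) ≈ 0.8343.

d(x, mu) = √(0.696) ≈ 0.8343


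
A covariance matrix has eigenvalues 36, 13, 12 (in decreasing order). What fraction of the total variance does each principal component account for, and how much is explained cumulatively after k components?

Step 1 — total variance = trace(Sigma) = Σ λ_i = 36 + 13 + 12 = 61.

Step 2 — fraction explained by component i = λ_i / Σ λ:
  PC1: 36/61 = 0.5902
  PC2: 13/61 = 0.2131
  PC3: 12/61 = 0.1967

Step 3 — cumulative fraction after k components = (λ_1 + ... + λ_k) / Σ λ:
  k = 1: 36/61 = 0.5902
  k = 2: (36 + 13)/61 = 49/61 = 0.8033
  k = 3: (36 + 13 + 12)/61 = 61/61 = 1

Summary (fraction, with percent):

explained: PC1 0.5902 (59.02%), PC2 0.2131 (21.31%), PC3 0.1967 (19.67%);  cumulative: 0.5902, 0.8033, 1


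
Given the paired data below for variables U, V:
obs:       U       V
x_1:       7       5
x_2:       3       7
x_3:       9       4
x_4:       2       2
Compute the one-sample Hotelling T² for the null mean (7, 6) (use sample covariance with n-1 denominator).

Step 1 — sample mean vector:
  mean(U) = (7 + 3 + 9 + 2) / 4 = 21/4 = 5.25
  mean(V) = (5 + 7 + 4 + 2) / 4 = 18/4 = 4.5
  x̄ = (5.25, 4.5),  deviation x̄ - mu_0 = (5.25, 4.5) - (7, 6) = (-1.75, -1.5).

Step 2 — sample covariance matrix, S[i,j] = (1/(n-1)) · Σ_k (x_{k,i} - mean_i) · (x_{k,j} - mean_j), divisor n-1 = 3:
  S[U,U] = ((1.75)·(1.75) + (-2.25)·(-2.25) + (3.75)·(3.75) + (-3.25)·(-3.25)) / 3 = 32.75/3 = 10.9167
  S[U,V] = ((1.75)·(0.5) + (-2.25)·(2.5) + (3.75)·(-0.5) + (-3.25)·(-2.5)) / 3 = 1.5/3 = 0.5
  S[V,V] = ((0.5)·(0.5) + (2.5)·(2.5) + (-0.5)·(-0.5) + (-2.5)·(-2.5)) / 3 = 13/3 = 4.3333
  S = [[10.9167, 0.5],
 [0.5, 4.3333]].

Step 3 — invert S. det(S) = 10.9167·4.3333 - (0.5)² = 47.0556.
  S^{-1} = (1/det) · [[d, -b], [-b, a]] = [[0.0921, -0.0106],
 [-0.0106, 0.232]].

Step 4 — quadratic form (x̄ - mu_0)^T · S^{-1} · (x̄ - mu_0):
  S^{-1} · (x̄ - mu_0) = (-0.1452, -0.3294),
  (x̄ - mu_0)^T · [...] = (-1.75)·(-0.1452) + (-1.5)·(-0.3294) = 0.7482.

Step 5 — scale by n: T² = 4 · 0.7482 = 2.9929.

T² ≈ 2.9929


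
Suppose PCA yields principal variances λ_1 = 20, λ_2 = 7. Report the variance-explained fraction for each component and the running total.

Step 1 — total variance = trace(Sigma) = Σ λ_i = 20 + 7 = 27.

Step 2 — fraction explained by component i = λ_i / Σ λ:
  PC1: 20/27 = 0.7407
  PC2: 7/27 = 0.2593

Step 3 — cumulative fraction after k components = (λ_1 + ... + λ_k) / Σ λ:
  k = 1: 20/27 = 0.7407
  k = 2: (20 + 7)/27 = 27/27 = 1

Summary (fraction, with percent):

explained: PC1 0.7407 (74.07%), PC2 0.2593 (25.93%);  cumulative: 0.7407, 1


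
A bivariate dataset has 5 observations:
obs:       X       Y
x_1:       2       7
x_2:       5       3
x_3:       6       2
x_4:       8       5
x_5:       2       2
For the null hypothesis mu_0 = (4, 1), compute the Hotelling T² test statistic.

Step 1 — sample mean vector:
  mean(X) = (2 + 5 + 6 + 8 + 2) / 5 = 23/5 = 4.6
  mean(Y) = (7 + 3 + 2 + 5 + 2) / 5 = 19/5 = 3.8
  x̄ = (4.6, 3.8),  deviation x̄ - mu_0 = (4.6, 3.8) - (4, 1) = (0.6, 2.8).

Step 2 — sample covariance matrix, S[i,j] = (1/(n-1)) · Σ_k (x_{k,i} - mean_i) · (x_{k,j} - mean_j), divisor n-1 = 4:
  S[X,X] = ((-2.6)·(-2.6) + (0.4)·(0.4) + (1.4)·(1.4) + (3.4)·(3.4) + (-2.6)·(-2.6)) / 4 = 27.2/4 = 6.8
  S[X,Y] = ((-2.6)·(3.2) + (0.4)·(-0.8) + (1.4)·(-1.8) + (3.4)·(1.2) + (-2.6)·(-1.8)) / 4 = -2.4/4 = -0.6
  S[Y,Y] = ((3.2)·(3.2) + (-0.8)·(-0.8) + (-1.8)·(-1.8) + (1.2)·(1.2) + (-1.8)·(-1.8)) / 4 = 18.8/4 = 4.7
  S = [[6.8, -0.6],
 [-0.6, 4.7]].

Step 3 — invert S. det(S) = 6.8·4.7 - (-0.6)² = 31.6.
  S^{-1} = (1/det) · [[d, -b], [-b, a]] = [[0.1487, 0.019],
 [0.019, 0.2152]].

Step 4 — quadratic form (x̄ - mu_0)^T · S^{-1} · (x̄ - mu_0):
  S^{-1} · (x̄ - mu_0) = (0.1424, 0.6139),
  (x̄ - mu_0)^T · [...] = (0.6)·(0.1424) + (2.8)·(0.6139) = 1.8044.

Step 5 — scale by n: T² = 5 · 1.8044 = 9.0222.

T² ≈ 9.0222


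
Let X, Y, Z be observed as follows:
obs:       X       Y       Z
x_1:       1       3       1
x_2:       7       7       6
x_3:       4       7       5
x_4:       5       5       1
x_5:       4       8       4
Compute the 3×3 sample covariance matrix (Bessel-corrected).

Step 1 — column means:
  mean(X) = (1 + 7 + 4 + 5 + 4) / 5 = 21/5 = 4.2
  mean(Y) = (3 + 7 + 7 + 5 + 8) / 5 = 30/5 = 6
  mean(Z) = (1 + 6 + 5 + 1 + 4) / 5 = 17/5 = 3.4

Step 2 — sample covariance S[i,j] = (1/(n-1)) · Σ_k (x_{k,i} - mean_i) · (x_{k,j} - mean_j), with n-1 = 4.
  S[X,X] = ((-3.2)·(-3.2) + (2.8)·(2.8) + (-0.2)·(-0.2) + (0.8)·(0.8) + (-0.2)·(-0.2)) / 4 = 18.8/4 = 4.7
  S[X,Y] = ((-3.2)·(-3) + (2.8)·(1) + (-0.2)·(1) + (0.8)·(-1) + (-0.2)·(2)) / 4 = 11/4 = 2.75
  S[X,Z] = ((-3.2)·(-2.4) + (2.8)·(2.6) + (-0.2)·(1.6) + (0.8)·(-2.4) + (-0.2)·(0.6)) / 4 = 12.6/4 = 3.15
  S[Y,Y] = ((-3)·(-3) + (1)·(1) + (1)·(1) + (-1)·(-1) + (2)·(2)) / 4 = 16/4 = 4
  S[Y,Z] = ((-3)·(-2.4) + (1)·(2.6) + (1)·(1.6) + (-1)·(-2.4) + (2)·(0.6)) / 4 = 15/4 = 3.75
  S[Z,Z] = ((-2.4)·(-2.4) + (2.6)·(2.6) + (1.6)·(1.6) + (-2.4)·(-2.4) + (0.6)·(0.6)) / 4 = 21.2/4 = 5.3

S is symmetric (S[j,i] = S[i,j]). Assembling:

S = [[4.7, 2.75, 3.15],
 [2.75, 4, 3.75],
 [3.15, 3.75, 5.3]]


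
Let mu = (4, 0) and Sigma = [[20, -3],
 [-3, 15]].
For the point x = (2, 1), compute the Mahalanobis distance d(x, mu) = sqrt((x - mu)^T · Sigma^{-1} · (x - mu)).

Step 1 — centre the observation: (x - mu) = (-2, 1).

Step 2 — invert Sigma. det(Sigma) = 20·15 - (-3)² = 291.
  Sigma^{-1} = (1/det) · [[d, -b], [-b, a]] = [[0.0515, 0.0103],
 [0.0103, 0.0687]].

Step 3 — form the quadratic (x - mu)^T · Sigma^{-1} · (x - mu):
  Sigma^{-1} · (x - mu) = (-0.0928, 0.0481).
  (x - mu)^T · [Sigma^{-1} · (x - mu)] = (-2)·(-0.0928) + (1)·(0.0481) = 0.2337.

Step 4 — take square root: d = √(0.2337) ≈ 0.4834.

d(x, mu) = √(0.2337) ≈ 0.4834


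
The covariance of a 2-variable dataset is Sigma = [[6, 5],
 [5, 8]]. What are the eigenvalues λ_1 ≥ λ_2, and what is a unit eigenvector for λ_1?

Step 1 — characteristic polynomial of 2×2 Sigma:
  det(Sigma - λI) = λ² - trace · λ + det = 0.
  trace = 6 + 8 = 14, det = 6·8 - (5)² = 23.
Step 2 — discriminant:
  Δ = trace² - 4·det = 196 - 92 = 104.
Step 3 — eigenvalues:
  λ = (trace ± √Δ)/2 = (14 ± 10.198)/2,
  λ_1 = 12.099,  λ_2 = 1.901.

Step 4 — unit eigenvector for λ_1: solve (Sigma - λ_1 I)v = 0. First row:
  (6 - 12.099)·v_x + (5)·v_y = 0, i.e. (-6.099)·v_x + (5)·v_y = 0,
  so v ∝ (b, λ_1 - a) = (5, 6.099) = u.
  ||u|| = √((5)² + (6.099)²) = √(62.198) ≈ 7.8866,
  v_1 = u/||u|| ≈ (0.634, 0.7733) (||v_1|| = 1).

λ_1 = 12.099,  λ_2 = 1.901;  v_1 ≈ (0.634, 0.7733)


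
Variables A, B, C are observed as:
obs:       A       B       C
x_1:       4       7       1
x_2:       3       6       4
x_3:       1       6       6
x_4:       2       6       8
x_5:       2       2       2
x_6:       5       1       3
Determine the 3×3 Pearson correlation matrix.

Step 1 — column means:
  mean(A) = (4 + 3 + 1 + 2 + 2 + 5) / 6 = 17/6 = 2.8333
  mean(B) = (7 + 6 + 6 + 6 + 2 + 1) / 6 = 28/6 = 4.6667
  mean(C) = (1 + 4 + 6 + 8 + 2 + 3) / 6 = 24/6 = 4

Step 2 — sample variances and covariances s[i,j] = (1/(n-1)) · Σ_k (x_{k,i} - mean_i) · (x_{k,j} - mean_j), with n-1 = 5:
  s[A,A] = ((1.1667)·(1.1667) + (0.1667)·(0.1667) + (-1.8333)·(-1.8333) + (-0.8333)·(-0.8333) + (-0.8333)·(-0.8333) + (2.1667)·(2.1667)) / 5 = 10.8333/5 = 2.1667
  s[A,B] = ((1.1667)·(2.3333) + (0.1667)·(1.3333) + (-1.8333)·(1.3333) + (-0.8333)·(1.3333) + (-0.8333)·(-2.6667) + (2.1667)·(-3.6667)) / 5 = -6.3333/5 = -1.2667
  s[A,C] = ((1.1667)·(-3) + (0.1667)·(0) + (-1.8333)·(2) + (-0.8333)·(4) + (-0.8333)·(-2) + (2.1667)·(-1)) / 5 = -11/5 = -2.2
  s[B,B] = ((2.3333)·(2.3333) + (1.3333)·(1.3333) + (1.3333)·(1.3333) + (1.3333)·(1.3333) + (-2.6667)·(-2.6667) + (-3.6667)·(-3.6667)) / 5 = 31.3333/5 = 6.2667
  s[B,C] = ((2.3333)·(-3) + (1.3333)·(0) + (1.3333)·(2) + (1.3333)·(4) + (-2.6667)·(-2) + (-3.6667)·(-1)) / 5 = 10/5 = 2
  s[C,C] = ((-3)·(-3) + (0)·(0) + (2)·(2) + (4)·(4) + (-2)·(-2) + (-1)·(-1)) / 5 = 34/5 = 6.8
  Sample standard deviations s_i = √(s[i,i]):
  s(A) = √(2.1667) = 1.472
  s(B) = √(6.2667) = 2.5033
  s(C) = √(6.8) = 2.6077

Step 3 — r_{ij} = s_{ij} / (s_i · s_j):
  r[A,A] = 1 (diagonal).
  r[A,B] = -1.2667 / (1.472 · 2.5033) = -1.2667 / 3.6848 = -0.3438
  r[A,C] = -2.2 / (1.472 · 2.6077) = -2.2 / 3.8384 = -0.5732
  r[B,B] = 1 (diagonal).
  r[B,C] = 2 / (2.5033 · 2.6077) = 2 / 6.5279 = 0.3064
  r[C,C] = 1 (diagonal).

R is symmetric with unit diagonal. Assembling:

R = [[1, -0.3438, -0.5732],
 [-0.3438, 1, 0.3064],
 [-0.5732, 0.3064, 1]]


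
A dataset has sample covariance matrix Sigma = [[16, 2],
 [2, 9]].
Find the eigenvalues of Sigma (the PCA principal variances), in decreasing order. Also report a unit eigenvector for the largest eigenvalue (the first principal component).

Step 1 — characteristic polynomial of 2×2 Sigma:
  det(Sigma - λI) = λ² - trace · λ + det = 0.
  trace = 16 + 9 = 25, det = 16·9 - (2)² = 140.
Step 2 — discriminant:
  Δ = trace² - 4·det = 625 - 560 = 65.
Step 3 — eigenvalues:
  λ = (trace ± √Δ)/2 = (25 ± 8.0623)/2,
  λ_1 = 16.5311,  λ_2 = 8.4689.

Step 4 — unit eigenvector for λ_1: solve (Sigma - λ_1 I)v = 0. First row:
  (16 - 16.5311)·v_x + (2)·v_y = 0, i.e. (-0.5311)·v_x + (2)·v_y = 0,
  so v ∝ (b, λ_1 - a) = (2, 0.5311) = u.
  ||u|| = √((2)² + (0.5311)²) = √(4.2821) ≈ 2.0693,
  v_1 = u/||u|| ≈ (0.9665, 0.2567) (||v_1|| = 1).

λ_1 = 16.5311,  λ_2 = 8.4689;  v_1 ≈ (0.9665, 0.2567)


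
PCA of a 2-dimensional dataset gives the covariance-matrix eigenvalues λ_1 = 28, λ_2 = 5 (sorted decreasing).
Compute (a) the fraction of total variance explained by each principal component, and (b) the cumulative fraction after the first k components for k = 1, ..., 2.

Step 1 — total variance = trace(Sigma) = Σ λ_i = 28 + 5 = 33.

Step 2 — fraction explained by component i = λ_i / Σ λ:
  PC1: 28/33 = 0.8485
  PC2: 5/33 = 0.1515

Step 3 — cumulative fraction after k components = (λ_1 + ... + λ_k) / Σ λ:
  k = 1: 28/33 = 0.8485
  k = 2: (28 + 5)/33 = 33/33 = 1

Summary (fraction, with percent):

explained: PC1 0.8485 (84.85%), PC2 0.1515 (15.15%);  cumulative: 0.8485, 1


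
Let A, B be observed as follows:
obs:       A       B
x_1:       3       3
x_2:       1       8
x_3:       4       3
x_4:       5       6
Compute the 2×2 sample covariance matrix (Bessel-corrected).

Step 1 — column means:
  mean(A) = (3 + 1 + 4 + 5) / 4 = 13/4 = 3.25
  mean(B) = (3 + 8 + 3 + 6) / 4 = 20/4 = 5

Step 2 — sample covariance S[i,j] = (1/(n-1)) · Σ_k (x_{k,i} - mean_i) · (x_{k,j} - mean_j), with n-1 = 3.
  S[A,A] = ((-0.25)·(-0.25) + (-2.25)·(-2.25) + (0.75)·(0.75) + (1.75)·(1.75)) / 3 = 8.75/3 = 2.9167
  S[A,B] = ((-0.25)·(-2) + (-2.25)·(3) + (0.75)·(-2) + (1.75)·(1)) / 3 = -6/3 = -2
  S[B,B] = ((-2)·(-2) + (3)·(3) + (-2)·(-2) + (1)·(1)) / 3 = 18/3 = 6

S is symmetric (S[j,i] = S[i,j]). Assembling:

S = [[2.9167, -2],
 [-2, 6]]


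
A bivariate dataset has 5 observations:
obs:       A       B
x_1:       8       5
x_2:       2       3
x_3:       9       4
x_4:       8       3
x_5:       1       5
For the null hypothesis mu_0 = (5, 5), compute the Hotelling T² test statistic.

Step 1 — sample mean vector:
  mean(A) = (8 + 2 + 9 + 8 + 1) / 5 = 28/5 = 5.6
  mean(B) = (5 + 3 + 4 + 3 + 5) / 5 = 20/5 = 4
  x̄ = (5.6, 4),  deviation x̄ - mu_0 = (5.6, 4) - (5, 5) = (0.6, -1).

Step 2 — sample covariance matrix, S[i,j] = (1/(n-1)) · Σ_k (x_{k,i} - mean_i) · (x_{k,j} - mean_j), divisor n-1 = 4:
  S[A,A] = ((2.4)·(2.4) + (-3.6)·(-3.6) + (3.4)·(3.4) + (2.4)·(2.4) + (-4.6)·(-4.6)) / 4 = 57.2/4 = 14.3
  S[A,B] = ((2.4)·(1) + (-3.6)·(-1) + (3.4)·(0) + (2.4)·(-1) + (-4.6)·(1)) / 4 = -1/4 = -0.25
  S[B,B] = ((1)·(1) + (-1)·(-1) + (0)·(0) + (-1)·(-1) + (1)·(1)) / 4 = 4/4 = 1
  S = [[14.3, -0.25],
 [-0.25, 1]].

Step 3 — invert S. det(S) = 14.3·1 - (-0.25)² = 14.2375.
  S^{-1} = (1/det) · [[d, -b], [-b, a]] = [[0.0702, 0.0176],
 [0.0176, 1.0044]].

Step 4 — quadratic form (x̄ - mu_0)^T · S^{-1} · (x̄ - mu_0):
  S^{-1} · (x̄ - mu_0) = (0.0246, -0.9939),
  (x̄ - mu_0)^T · [...] = (0.6)·(0.0246) + (-1)·(-0.9939) = 1.0086.

Step 5 — scale by n: T² = 5 · 1.0086 = 5.043.

T² ≈ 5.043


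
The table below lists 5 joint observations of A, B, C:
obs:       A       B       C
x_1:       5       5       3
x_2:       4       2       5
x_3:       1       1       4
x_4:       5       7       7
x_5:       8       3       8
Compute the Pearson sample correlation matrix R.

Step 1 — column means:
  mean(A) = (5 + 4 + 1 + 5 + 8) / 5 = 23/5 = 4.6
  mean(B) = (5 + 2 + 1 + 7 + 3) / 5 = 18/5 = 3.6
  mean(C) = (3 + 5 + 4 + 7 + 8) / 5 = 27/5 = 5.4

Step 2 — sample variances and covariances s[i,j] = (1/(n-1)) · Σ_k (x_{k,i} - mean_i) · (x_{k,j} - mean_j), with n-1 = 4:
  s[A,A] = ((0.4)·(0.4) + (-0.6)·(-0.6) + (-3.6)·(-3.6) + (0.4)·(0.4) + (3.4)·(3.4)) / 4 = 25.2/4 = 6.3
  s[A,B] = ((0.4)·(1.4) + (-0.6)·(-1.6) + (-3.6)·(-2.6) + (0.4)·(3.4) + (3.4)·(-0.6)) / 4 = 10.2/4 = 2.55
  s[A,C] = ((0.4)·(-2.4) + (-0.6)·(-0.4) + (-3.6)·(-1.4) + (0.4)·(1.6) + (3.4)·(2.6)) / 4 = 13.8/4 = 3.45
  s[B,B] = ((1.4)·(1.4) + (-1.6)·(-1.6) + (-2.6)·(-2.6) + (3.4)·(3.4) + (-0.6)·(-0.6)) / 4 = 23.2/4 = 5.8
  s[B,C] = ((1.4)·(-2.4) + (-1.6)·(-0.4) + (-2.6)·(-1.4) + (3.4)·(1.6) + (-0.6)·(2.6)) / 4 = 4.8/4 = 1.2
  s[C,C] = ((-2.4)·(-2.4) + (-0.4)·(-0.4) + (-1.4)·(-1.4) + (1.6)·(1.6) + (2.6)·(2.6)) / 4 = 17.2/4 = 4.3
  Sample standard deviations s_i = √(s[i,i]):
  s(A) = √(6.3) = 2.51
  s(B) = √(5.8) = 2.4083
  s(C) = √(4.3) = 2.0736

Step 3 — r_{ij} = s_{ij} / (s_i · s_j):
  r[A,A] = 1 (diagonal).
  r[A,B] = 2.55 / (2.51 · 2.4083) = 2.55 / 6.0448 = 0.4218
  r[A,C] = 3.45 / (2.51 · 2.0736) = 3.45 / 5.2048 = 0.6628
  r[B,B] = 1 (diagonal).
  r[B,C] = 1.2 / (2.4083 · 2.0736) = 1.2 / 4.994 = 0.2403
  r[C,C] = 1 (diagonal).

R is symmetric with unit diagonal. Assembling:

R = [[1, 0.4218, 0.6628],
 [0.4218, 1, 0.2403],
 [0.6628, 0.2403, 1]]


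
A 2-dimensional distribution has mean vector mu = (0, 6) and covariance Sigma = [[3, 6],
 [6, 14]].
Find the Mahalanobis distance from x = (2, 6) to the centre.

Step 1 — centre the observation: (x - mu) = (2, 0).

Step 2 — invert Sigma. det(Sigma) = 3·14 - (6)² = 6.
  Sigma^{-1} = (1/det) · [[d, -b], [-b, a]] = [[2.3333, -1],
 [-1, 0.5]].

Step 3 — form the quadratic (x - mu)^T · Sigma^{-1} · (x - mu):
  Sigma^{-1} · (x - mu) = (4.6667, -2).
  (x - mu)^T · [Sigma^{-1} · (x - mu)] = (2)·(4.6667) + (0)·(-2) = 9.3333.

Step 4 — take square root: d = √(9.3333) ≈ 3.0551.

d(x, mu) = √(9.3333) ≈ 3.0551


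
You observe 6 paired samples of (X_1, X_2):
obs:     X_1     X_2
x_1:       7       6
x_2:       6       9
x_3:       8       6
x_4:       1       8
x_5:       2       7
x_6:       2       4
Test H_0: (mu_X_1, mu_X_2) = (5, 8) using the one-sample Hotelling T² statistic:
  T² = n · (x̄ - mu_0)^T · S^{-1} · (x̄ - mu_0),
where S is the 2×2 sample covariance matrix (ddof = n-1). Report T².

Step 1 — sample mean vector:
  mean(X_1) = (7 + 6 + 8 + 1 + 2 + 2) / 6 = 26/6 = 4.3333
  mean(X_2) = (6 + 9 + 6 + 8 + 7 + 4) / 6 = 40/6 = 6.6667
  x̄ = (4.3333, 6.6667),  deviation x̄ - mu_0 = (4.3333, 6.6667) - (5, 8) = (-0.6667, -1.3333).

Step 2 — sample covariance matrix, S[i,j] = (1/(n-1)) · Σ_k (x_{k,i} - mean_i) · (x_{k,j} - mean_j), divisor n-1 = 5:
  S[X_1,X_1] = ((2.6667)·(2.6667) + (1.6667)·(1.6667) + (3.6667)·(3.6667) + (-3.3333)·(-3.3333) + (-2.3333)·(-2.3333) + (-2.3333)·(-2.3333)) / 5 = 45.3333/5 = 9.0667
  S[X_1,X_2] = ((2.6667)·(-0.6667) + (1.6667)·(2.3333) + (3.6667)·(-0.6667) + (-3.3333)·(1.3333) + (-2.3333)·(0.3333) + (-2.3333)·(-2.6667)) / 5 = 0.6667/5 = 0.1333
  S[X_2,X_2] = ((-0.6667)·(-0.6667) + (2.3333)·(2.3333) + (-0.6667)·(-0.6667) + (1.3333)·(1.3333) + (0.3333)·(0.3333) + (-2.6667)·(-2.6667)) / 5 = 15.3333/5 = 3.0667
  S = [[9.0667, 0.1333],
 [0.1333, 3.0667]].

Step 3 — invert S. det(S) = 9.0667·3.0667 - (0.1333)² = 27.7867.
  S^{-1} = (1/det) · [[d, -b], [-b, a]] = [[0.1104, -0.0048],
 [-0.0048, 0.3263]].

Step 4 — quadratic form (x̄ - mu_0)^T · S^{-1} · (x̄ - mu_0):
  S^{-1} · (x̄ - mu_0) = (-0.0672, -0.4319),
  (x̄ - mu_0)^T · [...] = (-0.6667)·(-0.0672) + (-1.3333)·(-0.4319) = 0.6206.

Step 5 — scale by n: T² = 6 · 0.6206 = 3.7236.

T² ≈ 3.7236


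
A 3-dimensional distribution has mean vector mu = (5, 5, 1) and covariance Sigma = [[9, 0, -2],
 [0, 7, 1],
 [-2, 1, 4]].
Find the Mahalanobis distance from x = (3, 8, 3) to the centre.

Step 1 — centre the observation: (x - mu) = (-2, 3, 2).

Step 2 — invert Sigma (cofactor / det for 3×3, or solve directly):
  Sigma^{-1} = [[0.1256, -0.0093, 0.0651],
 [-0.0093, 0.1488, -0.0419],
 [0.0651, -0.0419, 0.293]].

Step 3 — form the quadratic (x - mu)^T · Sigma^{-1} · (x - mu):
  Sigma^{-1} · (x - mu) = (-0.1488, 0.3814, 0.3302).
  (x - mu)^T · [Sigma^{-1} · (x - mu)] = (-2)·(-0.1488) + (3)·(0.3814) + (2)·(0.3302) = 2.1023.

Step 4 — take square root: d = √(2.1023) ≈ 1.4499.

d(x, mu) = √(2.1023) ≈ 1.4499


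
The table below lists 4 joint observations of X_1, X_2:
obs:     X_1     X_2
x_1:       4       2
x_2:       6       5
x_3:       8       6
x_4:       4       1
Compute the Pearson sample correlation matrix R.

Step 1 — column means:
  mean(X_1) = (4 + 6 + 8 + 4) / 4 = 22/4 = 5.5
  mean(X_2) = (2 + 5 + 6 + 1) / 4 = 14/4 = 3.5

Step 2 — sample variances and covariances s[i,j] = (1/(n-1)) · Σ_k (x_{k,i} - mean_i) · (x_{k,j} - mean_j), with n-1 = 3:
  s[X_1,X_1] = ((-1.5)·(-1.5) + (0.5)·(0.5) + (2.5)·(2.5) + (-1.5)·(-1.5)) / 3 = 11/3 = 3.6667
  s[X_1,X_2] = ((-1.5)·(-1.5) + (0.5)·(1.5) + (2.5)·(2.5) + (-1.5)·(-2.5)) / 3 = 13/3 = 4.3333
  s[X_2,X_2] = ((-1.5)·(-1.5) + (1.5)·(1.5) + (2.5)·(2.5) + (-2.5)·(-2.5)) / 3 = 17/3 = 5.6667
  Sample standard deviations s_i = √(s[i,i]):
  s(X_1) = √(3.6667) = 1.9149
  s(X_2) = √(5.6667) = 2.3805

Step 3 — r_{ij} = s_{ij} / (s_i · s_j):
  r[X_1,X_1] = 1 (diagonal).
  r[X_1,X_2] = 4.3333 / (1.9149 · 2.3805) = 4.3333 / 4.5583 = 0.9507
  r[X_2,X_2] = 1 (diagonal).

R is symmetric with unit diagonal. Assembling:

R = [[1, 0.9507],
 [0.9507, 1]]


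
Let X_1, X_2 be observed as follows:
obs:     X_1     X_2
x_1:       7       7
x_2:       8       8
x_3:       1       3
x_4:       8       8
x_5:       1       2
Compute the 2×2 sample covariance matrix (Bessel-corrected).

Step 1 — column means:
  mean(X_1) = (7 + 8 + 1 + 8 + 1) / 5 = 25/5 = 5
  mean(X_2) = (7 + 8 + 3 + 8 + 2) / 5 = 28/5 = 5.6

Step 2 — sample covariance S[i,j] = (1/(n-1)) · Σ_k (x_{k,i} - mean_i) · (x_{k,j} - mean_j), with n-1 = 4.
  S[X_1,X_1] = ((2)·(2) + (3)·(3) + (-4)·(-4) + (3)·(3) + (-4)·(-4)) / 4 = 54/4 = 13.5
  S[X_1,X_2] = ((2)·(1.4) + (3)·(2.4) + (-4)·(-2.6) + (3)·(2.4) + (-4)·(-3.6)) / 4 = 42/4 = 10.5
  S[X_2,X_2] = ((1.4)·(1.4) + (2.4)·(2.4) + (-2.6)·(-2.6) + (2.4)·(2.4) + (-3.6)·(-3.6)) / 4 = 33.2/4 = 8.3

S is symmetric (S[j,i] = S[i,j]). Assembling:

S = [[13.5, 10.5],
 [10.5, 8.3]]


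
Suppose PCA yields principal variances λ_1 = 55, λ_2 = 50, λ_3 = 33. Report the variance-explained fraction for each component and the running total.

Step 1 — total variance = trace(Sigma) = Σ λ_i = 55 + 50 + 33 = 138.

Step 2 — fraction explained by component i = λ_i / Σ λ:
  PC1: 55/138 = 0.3986
  PC2: 50/138 = 0.3623
  PC3: 33/138 = 0.2391

Step 3 — cumulative fraction after k components = (λ_1 + ... + λ_k) / Σ λ:
  k = 1: 55/138 = 0.3986
  k = 2: (55 + 50)/138 = 105/138 = 0.7609
  k = 3: (55 + 50 + 33)/138 = 138/138 = 1

Summary (fraction, with percent):

explained: PC1 0.3986 (39.86%), PC2 0.3623 (36.23%), PC3 0.2391 (23.91%);  cumulative: 0.3986, 0.7609, 1


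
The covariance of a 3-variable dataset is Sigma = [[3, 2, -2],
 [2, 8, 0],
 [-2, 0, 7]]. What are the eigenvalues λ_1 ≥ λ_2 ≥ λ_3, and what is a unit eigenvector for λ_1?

Step 1 — characteristic polynomial p(λ) = det(λI - Sigma) = λ³ - tr·λ² + c_1·λ - det, where tr = trace, c_1 = sum of the principal 2×2 minors, det = det(Sigma):
  tr = 3 + 8 + 7 = 18,
  c_1 = (3·8 - (2)²) + (3·7 - (-2)²) + (8·7 - (0)²) = 20 + 17 + 56 = 93,
  det = 3·(8·7 - (0)²) - (2)·((2)·7 - (0)·(-2)) + (-2)·((2)·(0) - 8·(-2)) = 3·(56) - (2)·(14) + (-2)·(16) = 108.
  So p(λ) = λ³ - 18λ² + 93λ - 108.
Step 2 — look for an integer root (rational root theorem: any rational root is an integer divisor of 108). Testing λ = 9:
  p(9) = 729 - 1458 + 837 - 108 = 0  ✓
  Dividing out (λ - 9): p(λ) = (λ - 9)(λ² - 9λ + 12).
Step 3 — remaining eigenvalues from the quadratic λ² - 9λ + 12 = 0:
  Δ = 9² - 4·12 = 81 - 48 = 33,  λ = (9 ± √33)/2 = (9 ± 5.7446)/2 ≈ 7.3723 or 1.6277.
  Sorted: λ_1 = 9,  λ_2 = 7.3723,  λ_3 = 1.6277  (check: sum = 18 = tr ✓).

Step 4 — unit eigenvector for λ_1 = 9: v spans the null space of (Sigma - λ_1 I), whose rows are
  r_1 = (-6, 2, -2),  r_2 = (2, -1, 0),  r_3 = (-2, 0, -2).
  v is orthogonal to every row, so take v ∝ r_1 × r_2 = ((2)·(0) - (-2)·(-1), (-2)·(2) - (-6)·(0), (-6)·(-1) - (2)·(2)) = (-2, -4, 2).
  Rescale (divide by 2; multiply by -1 so the first nonzero entry is positive): u = (1, 2, -1).
  ||u|| = √((1)² + (2)² + (-1)²) = √(6) ≈ 2.4495,  v_1 = u/||u|| ≈ (0.4082, 0.8165, -0.4082) (||v_1|| = 1).

λ_1 = 9,  λ_2 = 7.3723,  λ_3 = 1.6277;  v_1 ≈ (0.4082, 0.8165, -0.4082)


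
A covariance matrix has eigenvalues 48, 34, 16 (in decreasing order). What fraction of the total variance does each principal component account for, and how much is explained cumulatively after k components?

Step 1 — total variance = trace(Sigma) = Σ λ_i = 48 + 34 + 16 = 98.

Step 2 — fraction explained by component i = λ_i / Σ λ:
  PC1: 48/98 = 0.4898
  PC2: 34/98 = 0.3469
  PC3: 16/98 = 0.1633

Step 3 — cumulative fraction after k components = (λ_1 + ... + λ_k) / Σ λ:
  k = 1: 48/98 = 0.4898
  k = 2: (48 + 34)/98 = 82/98 = 0.8367
  k = 3: (48 + 34 + 16)/98 = 98/98 = 1

Summary (fraction, with percent):

explained: PC1 0.4898 (48.98%), PC2 0.3469 (34.69%), PC3 0.1633 (16.33%);  cumulative: 0.4898, 0.8367, 1


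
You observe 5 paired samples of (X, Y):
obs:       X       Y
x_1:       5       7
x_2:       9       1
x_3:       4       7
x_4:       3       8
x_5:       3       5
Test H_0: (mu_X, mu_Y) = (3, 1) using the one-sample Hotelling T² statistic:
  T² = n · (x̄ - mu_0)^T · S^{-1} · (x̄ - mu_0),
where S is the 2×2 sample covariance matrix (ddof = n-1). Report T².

Step 1 — sample mean vector:
  mean(X) = (5 + 9 + 4 + 3 + 3) / 5 = 24/5 = 4.8
  mean(Y) = (7 + 1 + 7 + 8 + 5) / 5 = 28/5 = 5.6
  x̄ = (4.8, 5.6),  deviation x̄ - mu_0 = (4.8, 5.6) - (3, 1) = (1.8, 4.6).

Step 2 — sample covariance matrix, S[i,j] = (1/(n-1)) · Σ_k (x_{k,i} - mean_i) · (x_{k,j} - mean_j), divisor n-1 = 4:
  S[X,X] = ((0.2)·(0.2) + (4.2)·(4.2) + (-0.8)·(-0.8) + (-1.8)·(-1.8) + (-1.8)·(-1.8)) / 4 = 24.8/4 = 6.2
  S[X,Y] = ((0.2)·(1.4) + (4.2)·(-4.6) + (-0.8)·(1.4) + (-1.8)·(2.4) + (-1.8)·(-0.6)) / 4 = -23.4/4 = -5.85
  S[Y,Y] = ((1.4)·(1.4) + (-4.6)·(-4.6) + (1.4)·(1.4) + (2.4)·(2.4) + (-0.6)·(-0.6)) / 4 = 31.2/4 = 7.8
  S = [[6.2, -5.85],
 [-5.85, 7.8]].

Step 3 — invert S. det(S) = 6.2·7.8 - (-5.85)² = 14.1375.
  S^{-1} = (1/det) · [[d, -b], [-b, a]] = [[0.5517, 0.4138],
 [0.4138, 0.4385]].

Step 4 — quadratic form (x̄ - mu_0)^T · S^{-1} · (x̄ - mu_0):
  S^{-1} · (x̄ - mu_0) = (2.8966, 2.7622),
  (x̄ - mu_0)^T · [...] = (1.8)·(2.8966) + (4.6)·(2.7622) = 17.9197.

Step 5 — scale by n: T² = 5 · 17.9197 = 89.5986.

T² ≈ 89.5986


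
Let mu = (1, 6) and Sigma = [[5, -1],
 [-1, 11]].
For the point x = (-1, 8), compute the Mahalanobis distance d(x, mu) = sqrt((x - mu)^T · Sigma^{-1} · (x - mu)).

Step 1 — centre the observation: (x - mu) = (-2, 2).

Step 2 — invert Sigma. det(Sigma) = 5·11 - (-1)² = 54.
  Sigma^{-1} = (1/det) · [[d, -b], [-b, a]] = [[0.2037, 0.0185],
 [0.0185, 0.0926]].

Step 3 — form the quadratic (x - mu)^T · Sigma^{-1} · (x - mu):
  Sigma^{-1} · (x - mu) = (-0.3704, 0.1481).
  (x - mu)^T · [Sigma^{-1} · (x - mu)] = (-2)·(-0.3704) + (2)·(0.1481) = 1.037.

Step 4 — take square root: d = √(1.037) ≈ 1.0184.

d(x, mu) = √(1.037) ≈ 1.0184
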